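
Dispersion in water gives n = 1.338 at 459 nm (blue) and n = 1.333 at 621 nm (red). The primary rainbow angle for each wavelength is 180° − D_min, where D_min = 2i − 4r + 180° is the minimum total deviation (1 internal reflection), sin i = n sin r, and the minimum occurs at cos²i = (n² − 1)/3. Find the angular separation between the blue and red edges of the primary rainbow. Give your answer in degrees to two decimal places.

At 459 nm (n = 1.338): cos²i = 0.26341 → i = 59.120°, r = 39.899°, D_min = 138.643°, rainbow angle = 41.357°.
At 621 nm (n = 1.333): cos²i = 0.25896 → i = 59.410°, r = 40.225°, D_min = 137.922°, rainbow angle = 42.078°.
Angular width = |41.357° − 42.078°| = 0.722°.

0.72°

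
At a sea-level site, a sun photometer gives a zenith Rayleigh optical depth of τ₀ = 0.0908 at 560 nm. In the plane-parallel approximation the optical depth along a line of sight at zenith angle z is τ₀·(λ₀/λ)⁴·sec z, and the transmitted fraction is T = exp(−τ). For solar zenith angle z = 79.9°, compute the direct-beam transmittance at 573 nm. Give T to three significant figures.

0.624

sec 79.9° = 5.7023.
τ = 0.0908 × (560/573)⁴ × 5.7023 = 0.0908 × 0.9123 × 5.7023 = 0.4724.
T = exp(−0.4724) = 0.6235.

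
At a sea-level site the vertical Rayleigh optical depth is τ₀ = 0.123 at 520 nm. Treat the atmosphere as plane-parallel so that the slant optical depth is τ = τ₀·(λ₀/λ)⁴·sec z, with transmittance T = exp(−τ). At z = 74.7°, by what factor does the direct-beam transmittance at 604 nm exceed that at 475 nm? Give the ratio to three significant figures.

1.51

Airmass: sec 74.7° = 3.7897.
τ(604 nm) = 0.123 × (520/604)⁴ × 3.7897 = 0.123 × 0.5494 × 3.7897 = 0.2561.
τ(475 nm) = 0.123 × (520/475)⁴ × 3.7897 = 0.123 × 1.4363 × 3.7897 = 0.6695.
T(604)/T(475) = exp(τ_B − τ_A) = exp(0.4134) = 1.5120.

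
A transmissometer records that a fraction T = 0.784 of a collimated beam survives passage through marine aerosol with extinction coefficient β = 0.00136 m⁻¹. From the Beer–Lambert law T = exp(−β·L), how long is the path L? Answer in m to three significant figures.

Beer–Lambert: T = exp(−βL) ⇒ L = −ln(T)/β = −ln(0.784)/0.00136 = 0.2433/0.00136 = 178.9 m.

179 m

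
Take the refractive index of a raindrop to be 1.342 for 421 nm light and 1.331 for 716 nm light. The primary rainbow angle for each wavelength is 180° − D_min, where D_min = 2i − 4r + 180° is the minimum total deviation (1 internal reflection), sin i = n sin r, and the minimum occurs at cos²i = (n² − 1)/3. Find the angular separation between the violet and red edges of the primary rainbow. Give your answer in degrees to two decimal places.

1.58°

At 421 nm (n = 1.342): cos²i = 0.26699 → i = 58.888°, r = 39.641°, D_min = 139.213°, rainbow angle = 40.787°.
At 716 nm (n = 1.331): cos²i = 0.25719 → i = 59.527°, r = 40.356°, D_min = 137.630°, rainbow angle = 42.370°.
Angular width = |40.787° − 42.370°| = 1.583°.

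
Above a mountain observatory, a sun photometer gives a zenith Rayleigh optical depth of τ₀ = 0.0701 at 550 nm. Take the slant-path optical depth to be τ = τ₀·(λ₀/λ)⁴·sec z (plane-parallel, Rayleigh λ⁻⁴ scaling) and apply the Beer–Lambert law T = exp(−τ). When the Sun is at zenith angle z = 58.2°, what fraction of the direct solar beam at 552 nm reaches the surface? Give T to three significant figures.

0.877

sec 58.2° = 1.8977.
τ = 0.0701 × (550/552)⁴ × 1.8977 = 0.0701 × 0.9856 × 1.8977 = 0.1311.
T = exp(−0.1311) = 0.8771.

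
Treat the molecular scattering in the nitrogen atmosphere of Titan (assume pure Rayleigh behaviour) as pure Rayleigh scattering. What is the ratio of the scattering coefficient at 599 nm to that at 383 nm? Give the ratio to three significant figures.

0.167

Rayleigh scattering ∝ λ⁻⁴, so the ratio of coefficients is the inverse fourth power of the wavelength ratio.
σ(599)/σ(383) = (383/599)⁴ = (0.6394)⁴ = 0.1671.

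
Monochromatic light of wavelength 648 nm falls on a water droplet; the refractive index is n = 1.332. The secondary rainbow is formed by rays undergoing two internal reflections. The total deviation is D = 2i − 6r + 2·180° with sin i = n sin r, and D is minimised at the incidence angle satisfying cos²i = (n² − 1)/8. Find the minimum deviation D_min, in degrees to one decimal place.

cos²i = (1.77422 − 1)/8 = 0.09678; i = arccos(0.31109) = 71.875°.
sin r = sin 71.875°/1.332 = 0.71350; r = 45.520°.
D_min = 2·71.875° − 6·45.520° + 360° = 230.628°.

230.6°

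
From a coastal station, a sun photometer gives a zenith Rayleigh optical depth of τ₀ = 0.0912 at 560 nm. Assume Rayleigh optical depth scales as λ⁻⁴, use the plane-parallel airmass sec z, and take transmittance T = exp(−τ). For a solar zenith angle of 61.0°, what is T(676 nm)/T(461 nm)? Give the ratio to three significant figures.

Airmass: sec 61.0° = 2.0627.
τ(676 nm) = 0.0912 × (560/676)⁴ × 2.0627 = 0.0912 × 0.4709 × 2.0627 = 0.0886.
τ(461 nm) = 0.0912 × (560/461)⁴ × 2.0627 = 0.0912 × 2.1775 × 2.0627 = 0.4096.
T(676)/T(461) = exp(τ_B − τ_A) = exp(0.3210) = 1.3785.

1.38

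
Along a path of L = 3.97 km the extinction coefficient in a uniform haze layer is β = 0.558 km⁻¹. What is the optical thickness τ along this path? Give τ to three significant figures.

2.22

τ = β·L = 0.558 × 3.97 = 2.2153.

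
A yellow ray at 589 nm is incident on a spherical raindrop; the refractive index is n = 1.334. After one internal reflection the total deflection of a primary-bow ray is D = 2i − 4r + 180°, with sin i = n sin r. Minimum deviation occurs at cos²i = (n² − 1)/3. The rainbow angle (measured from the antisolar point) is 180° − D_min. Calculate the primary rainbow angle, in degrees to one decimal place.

cos²i = (1.77956 − 1)/3 = 0.25985; i = arccos(0.50976) = 59.352°.
sin r = sin 59.352°/1.334 = 0.64492; r = 40.159°.
D_min = 2·59.352° − 4·40.159° + 180° = 138.067°.
Rainbow angle = 180° − D_min = 41.933°.

41.9°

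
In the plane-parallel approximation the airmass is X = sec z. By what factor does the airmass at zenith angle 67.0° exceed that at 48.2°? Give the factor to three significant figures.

1.71

X(67.0°)/X(48.2°) = sec 67.0° / sec 48.2° = cos 48.2° / cos 67.0° = 0.6665/0.3907 = 1.7059.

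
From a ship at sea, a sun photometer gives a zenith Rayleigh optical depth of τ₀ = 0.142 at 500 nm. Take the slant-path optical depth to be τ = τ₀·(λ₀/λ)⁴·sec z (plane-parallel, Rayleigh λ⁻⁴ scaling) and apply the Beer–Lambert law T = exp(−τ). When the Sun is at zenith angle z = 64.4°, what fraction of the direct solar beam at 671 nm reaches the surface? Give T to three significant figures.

sec 64.4° = 2.3144.
τ = 0.142 × (500/671)⁴ × 2.3144 = 0.142 × 0.3083 × 2.3144 = 0.1013.
T = exp(−0.1013) = 0.9036.

0.904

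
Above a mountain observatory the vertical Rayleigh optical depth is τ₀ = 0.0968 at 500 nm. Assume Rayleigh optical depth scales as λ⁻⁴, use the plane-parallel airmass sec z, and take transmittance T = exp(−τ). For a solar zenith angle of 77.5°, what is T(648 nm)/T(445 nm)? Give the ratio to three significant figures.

Airmass: sec 77.5° = 4.6202.
τ(648 nm) = 0.0968 × (500/648)⁴ × 4.6202 = 0.0968 × 0.3545 × 4.6202 = 0.1585.
τ(445 nm) = 0.0968 × (500/445)⁴ × 4.6202 = 0.0968 × 1.5938 × 4.6202 = 0.7128.
T(648)/T(445) = exp(τ_B − τ_A) = exp(0.5543) = 1.7407.

1.74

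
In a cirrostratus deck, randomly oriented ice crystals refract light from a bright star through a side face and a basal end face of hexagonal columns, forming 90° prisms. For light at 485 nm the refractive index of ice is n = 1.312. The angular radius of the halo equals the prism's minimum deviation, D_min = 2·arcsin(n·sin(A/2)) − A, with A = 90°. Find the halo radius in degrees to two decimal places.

46.17°

n·sin(A/2) = 1.312 × sin 45° = 1.312 × 0.7071 = 0.9277.
D_min = 2·arcsin(0.9277) − 90° = 2 × 68.083° − 90° = 46.166°.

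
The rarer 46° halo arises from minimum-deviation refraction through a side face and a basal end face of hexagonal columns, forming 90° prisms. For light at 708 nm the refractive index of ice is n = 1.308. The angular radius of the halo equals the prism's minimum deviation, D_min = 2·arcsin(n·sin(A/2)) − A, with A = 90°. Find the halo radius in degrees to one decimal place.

45.3°

n·sin(A/2) = 1.308 × sin 45° = 1.308 × 0.7071 = 0.9249.
D_min = 2·arcsin(0.9249) − 90° = 2 × 67.653° − 90° = 45.305°.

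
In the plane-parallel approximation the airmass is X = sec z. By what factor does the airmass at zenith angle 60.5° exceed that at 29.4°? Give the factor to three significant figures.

X(60.5°)/X(29.4°) = sec 60.5° / sec 29.4° = cos 29.4° / cos 60.5° = 0.8712/0.4924 = 1.7692.

1.77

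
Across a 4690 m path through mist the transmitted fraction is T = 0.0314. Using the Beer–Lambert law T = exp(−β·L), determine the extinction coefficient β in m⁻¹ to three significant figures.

0.000738 m⁻¹

Beer–Lambert: T = exp(−βL) ⇒ β = −ln(T)/L = −ln(0.0314)/4690 = 3.4609/4690 = 0.0007379 m⁻¹.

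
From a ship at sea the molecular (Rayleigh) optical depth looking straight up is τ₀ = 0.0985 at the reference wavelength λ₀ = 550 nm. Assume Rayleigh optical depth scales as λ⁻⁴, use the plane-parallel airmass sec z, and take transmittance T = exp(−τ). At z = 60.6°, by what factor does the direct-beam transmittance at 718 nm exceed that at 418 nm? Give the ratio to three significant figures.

Airmass: sec 60.6° = 2.0371.
τ(718 nm) = 0.0985 × (550/718)⁴ × 2.0371 = 0.0985 × 0.3443 × 2.0371 = 0.0691.
τ(418 nm) = 0.0985 × (550/418)⁴ × 2.0371 = 0.0985 × 2.9974 × 2.0371 = 0.6014.
T(718)/T(418) = exp(τ_B − τ_A) = exp(0.5323) = 1.7029.

1.70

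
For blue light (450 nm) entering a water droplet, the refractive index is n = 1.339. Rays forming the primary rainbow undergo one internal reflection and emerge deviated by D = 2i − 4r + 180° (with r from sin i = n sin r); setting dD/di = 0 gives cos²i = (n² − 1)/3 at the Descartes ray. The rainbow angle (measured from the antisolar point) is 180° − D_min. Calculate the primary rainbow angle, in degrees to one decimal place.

cos²i = (1.79292 − 1)/3 = 0.26431; i = arccos(0.51411) = 59.062°.
sin r = sin 59.062°/1.339 = 0.64057; r = 39.834°.
D_min = 2·59.062° − 4·39.834° + 180° = 138.786°.
Rainbow angle = 180° − D_min = 41.214°.

41.2°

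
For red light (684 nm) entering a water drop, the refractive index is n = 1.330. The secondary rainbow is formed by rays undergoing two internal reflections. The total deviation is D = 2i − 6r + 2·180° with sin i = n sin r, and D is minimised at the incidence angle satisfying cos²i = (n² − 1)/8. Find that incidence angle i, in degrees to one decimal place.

71.9°

cos²i = (1.330² − 1)/8 = (1.76890 − 1)/8 = 0.09611.
cos i = 0.31002, so i = 71.940°.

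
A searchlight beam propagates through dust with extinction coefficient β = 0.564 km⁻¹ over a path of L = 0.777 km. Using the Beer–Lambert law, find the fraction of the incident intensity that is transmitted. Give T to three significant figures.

τ = β·L = 0.564 × 0.777 = 0.4382.
T = exp(−0.4382) = 0.6452.

0.645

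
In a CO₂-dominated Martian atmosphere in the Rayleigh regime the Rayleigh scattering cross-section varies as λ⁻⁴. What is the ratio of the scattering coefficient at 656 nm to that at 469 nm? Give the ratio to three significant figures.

Rayleigh scattering ∝ λ⁻⁴, so the ratio of coefficients is the inverse fourth power of the wavelength ratio.
σ(656)/σ(469) = (469/656)⁴ = (0.7149)⁴ = 0.2613.

0.261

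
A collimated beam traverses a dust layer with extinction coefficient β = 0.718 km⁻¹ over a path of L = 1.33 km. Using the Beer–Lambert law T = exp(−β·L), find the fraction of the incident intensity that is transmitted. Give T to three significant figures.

τ = β·L = 0.718 × 1.33 = 0.9549.
T = exp(−0.9549) = 0.3848.

0.385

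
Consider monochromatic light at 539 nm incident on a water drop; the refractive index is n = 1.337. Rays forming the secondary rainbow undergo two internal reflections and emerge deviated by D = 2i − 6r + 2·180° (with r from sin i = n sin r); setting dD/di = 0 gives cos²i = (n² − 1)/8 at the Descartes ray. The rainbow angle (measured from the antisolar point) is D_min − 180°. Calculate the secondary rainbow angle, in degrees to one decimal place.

cos²i = (1.78757 − 1)/8 = 0.09845; i = arccos(0.31376) = 71.714°.
sin r = sin 71.714°/1.337 = 0.71017; r = 45.249°.
D_min = 2·71.714° − 6·45.249° + 360° = 231.934°.
Rainbow angle = D_min − 180° = 51.934°.

51.9°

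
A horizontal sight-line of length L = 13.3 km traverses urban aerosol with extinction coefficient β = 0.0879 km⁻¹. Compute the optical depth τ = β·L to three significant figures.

1.17

τ = β·L = 0.0879 × 13.3 = 1.1691.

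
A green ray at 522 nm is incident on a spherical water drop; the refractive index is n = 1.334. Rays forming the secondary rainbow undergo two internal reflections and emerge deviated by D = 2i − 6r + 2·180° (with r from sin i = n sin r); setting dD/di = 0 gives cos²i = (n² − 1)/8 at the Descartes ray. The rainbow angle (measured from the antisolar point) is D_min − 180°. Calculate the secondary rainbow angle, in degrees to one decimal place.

51.2°

cos²i = (1.77956 − 1)/8 = 0.09744; i = arccos(0.31216) = 71.810°.
sin r = sin 71.810°/1.334 = 0.71217; r = 45.411°.
D_min = 2·71.810° − 6·45.411° + 360° = 231.153°.
Rainbow angle = D_min − 180° = 51.153°.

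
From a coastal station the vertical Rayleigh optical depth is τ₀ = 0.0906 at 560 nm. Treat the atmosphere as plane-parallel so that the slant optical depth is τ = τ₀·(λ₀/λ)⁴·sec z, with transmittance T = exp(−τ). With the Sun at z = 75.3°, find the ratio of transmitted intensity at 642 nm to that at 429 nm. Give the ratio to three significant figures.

2.29

Airmass: sec 75.3° = 3.9408.
τ(642 nm) = 0.0906 × (560/642)⁴ × 3.9408 = 0.0906 × 0.5789 × 3.9408 = 0.2067.
τ(429 nm) = 0.0906 × (560/429)⁴ × 3.9408 = 0.0906 × 2.9035 × 3.9408 = 1.0366.
T(642)/T(429) = exp(τ_B − τ_A) = exp(0.8300) = 2.2932.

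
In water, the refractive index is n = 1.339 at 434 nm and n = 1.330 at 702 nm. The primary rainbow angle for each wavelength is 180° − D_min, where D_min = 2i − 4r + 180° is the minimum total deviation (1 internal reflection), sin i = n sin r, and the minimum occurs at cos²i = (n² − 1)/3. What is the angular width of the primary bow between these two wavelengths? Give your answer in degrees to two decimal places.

At 434 nm (n = 1.339): cos²i = 0.26431 → i = 59.062°, r = 39.834°, D_min = 138.786°, rainbow angle = 41.214°.
At 702 nm (n = 1.330): cos²i = 0.25630 → i = 59.585°, r = 40.422°, D_min = 137.484°, rainbow angle = 42.516°.
Angular width = |41.214° − 42.516°| = 1.303°.

1.30°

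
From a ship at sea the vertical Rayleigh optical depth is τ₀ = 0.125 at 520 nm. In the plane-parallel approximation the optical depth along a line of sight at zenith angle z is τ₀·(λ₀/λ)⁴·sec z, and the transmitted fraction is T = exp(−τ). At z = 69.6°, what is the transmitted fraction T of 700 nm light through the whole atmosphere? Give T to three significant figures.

0.897

sec 69.6° = 2.8688.
τ = 0.125 × (520/700)⁴ × 2.8688 = 0.125 × 0.3045 × 2.8688 = 0.1092.
T = exp(−0.1092) = 0.8965.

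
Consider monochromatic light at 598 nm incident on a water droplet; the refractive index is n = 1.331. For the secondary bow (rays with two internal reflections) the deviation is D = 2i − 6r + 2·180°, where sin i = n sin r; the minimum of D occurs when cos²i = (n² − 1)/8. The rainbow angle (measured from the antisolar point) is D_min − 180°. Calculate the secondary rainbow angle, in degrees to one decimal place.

50.4°

cos²i = (1.77156 − 1)/8 = 0.09645; i = arccos(0.31056) = 71.907°.
sin r = sin 71.907°/1.331 = 0.71417; r = 45.575°.
D_min = 2·71.907° − 6·45.575° + 360° = 230.365°.
Rainbow angle = D_min − 180° = 50.365°.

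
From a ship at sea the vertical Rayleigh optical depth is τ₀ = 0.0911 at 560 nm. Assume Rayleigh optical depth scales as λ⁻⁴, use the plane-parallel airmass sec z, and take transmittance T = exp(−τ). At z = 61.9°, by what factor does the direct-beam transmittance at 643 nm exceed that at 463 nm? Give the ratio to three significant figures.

Airmass: sec 61.9° = 2.1231.
τ(643 nm) = 0.0911 × (560/643)⁴ × 2.1231 = 0.0911 × 0.5753 × 2.1231 = 0.1113.
τ(463 nm) = 0.0911 × (560/463)⁴ × 2.1231 = 0.0911 × 2.1401 × 2.1231 = 0.4139.
T(643)/T(463) = exp(τ_B − τ_A) = exp(0.3026) = 1.3534.

1.35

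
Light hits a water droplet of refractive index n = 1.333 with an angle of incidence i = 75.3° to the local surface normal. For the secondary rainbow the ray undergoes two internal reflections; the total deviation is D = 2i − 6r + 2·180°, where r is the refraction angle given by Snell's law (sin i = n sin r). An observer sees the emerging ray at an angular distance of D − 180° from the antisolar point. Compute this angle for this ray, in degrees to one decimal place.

sin r = sin 75.3° / 1.333 = 0.9673/1.333 = 0.7256; r = 46.52°.
D = 2·75.3° − 6·46.52° + 2·180° = 150.60° − 279.13° + 360° = 231.47°.
Angle from antisolar point = D − 180° = 51.47°.

51.5°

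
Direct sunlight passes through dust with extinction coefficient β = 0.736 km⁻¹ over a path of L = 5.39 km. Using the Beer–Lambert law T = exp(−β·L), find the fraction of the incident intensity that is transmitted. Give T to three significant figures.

τ = β·L = 0.736 × 5.39 = 3.9670.
T = exp(−3.9670) = 0.0189.

0.0189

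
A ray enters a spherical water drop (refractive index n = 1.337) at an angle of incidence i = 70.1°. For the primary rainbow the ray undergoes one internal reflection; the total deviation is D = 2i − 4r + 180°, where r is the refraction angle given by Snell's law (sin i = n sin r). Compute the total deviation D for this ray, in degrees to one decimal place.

sin r = sin 70.1° / 1.337 = 0.9403/1.337 = 0.7033; r = 44.69°.
D = 2·70.1° − 4·44.69° + 180° = 140.20° − 178.76° + 180° = 141.44°.

141.4°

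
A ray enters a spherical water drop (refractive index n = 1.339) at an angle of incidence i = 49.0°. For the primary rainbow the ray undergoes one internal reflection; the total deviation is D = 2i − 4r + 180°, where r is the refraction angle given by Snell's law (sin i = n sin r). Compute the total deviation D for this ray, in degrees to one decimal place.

140.8°

sin r = sin 49.0° / 1.339 = 0.7547/1.339 = 0.5636; r = 34.31°.
D = 2·49.0° − 4·34.31° + 180° = 98.00° − 137.23° + 180° = 140.77°.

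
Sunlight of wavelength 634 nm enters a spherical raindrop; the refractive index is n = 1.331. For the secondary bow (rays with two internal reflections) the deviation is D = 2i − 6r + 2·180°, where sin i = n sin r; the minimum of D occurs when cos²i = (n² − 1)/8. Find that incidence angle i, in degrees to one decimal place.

71.9°

cos²i = (1.331² − 1)/8 = (1.77156 − 1)/8 = 0.09645.
cos i = 0.31056, so i = 71.907°.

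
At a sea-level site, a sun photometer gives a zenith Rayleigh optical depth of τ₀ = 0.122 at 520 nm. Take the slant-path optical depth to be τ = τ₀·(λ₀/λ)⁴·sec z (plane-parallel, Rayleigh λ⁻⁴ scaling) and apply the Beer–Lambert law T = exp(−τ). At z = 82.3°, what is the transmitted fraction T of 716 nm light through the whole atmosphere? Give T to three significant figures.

0.776

sec 82.3° = 7.4635.
τ = 0.122 × (520/716)⁴ × 7.4635 = 0.122 × 0.2782 × 7.4635 = 0.2533.
T = exp(−0.2533) = 0.7762.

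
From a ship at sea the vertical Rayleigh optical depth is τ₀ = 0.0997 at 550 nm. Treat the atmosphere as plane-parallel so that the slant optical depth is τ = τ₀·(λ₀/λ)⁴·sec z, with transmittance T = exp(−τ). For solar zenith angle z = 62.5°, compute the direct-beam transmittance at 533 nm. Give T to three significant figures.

0.783

sec 62.5° = 2.1657.
τ = 0.0997 × (550/533)⁴ × 2.1657 = 0.0997 × 1.1338 × 2.1657 = 0.2448.
T = exp(−0.2448) = 0.7829.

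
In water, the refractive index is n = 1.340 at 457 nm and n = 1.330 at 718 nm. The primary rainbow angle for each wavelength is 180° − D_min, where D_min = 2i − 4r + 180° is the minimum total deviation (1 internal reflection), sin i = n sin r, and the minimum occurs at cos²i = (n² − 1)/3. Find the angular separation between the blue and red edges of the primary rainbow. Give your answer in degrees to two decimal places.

At 457 nm (n = 1.340): cos²i = 0.26520 → i = 59.004°, r = 39.770°, D_min = 138.929°, rainbow angle = 41.071°.
At 718 nm (n = 1.330): cos²i = 0.25630 → i = 59.585°, r = 40.422°, D_min = 137.484°, rainbow angle = 42.516°.
Angular width = |41.071° − 42.516°| = 1.445°.

1.45°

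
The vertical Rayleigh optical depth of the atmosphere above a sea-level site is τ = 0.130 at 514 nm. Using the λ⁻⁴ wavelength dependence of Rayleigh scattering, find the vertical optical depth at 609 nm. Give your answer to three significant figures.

0.0660

τ(609 nm) = τ(514 nm) × (514/609)⁴ = 0.130 × (0.8440)⁴ = 0.130 × 0.5074 = 0.0660.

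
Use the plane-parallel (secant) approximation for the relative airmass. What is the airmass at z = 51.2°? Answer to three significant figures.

1.60

X = sec z = 1/cos 51.2° = 1/0.6266 = 1.5959.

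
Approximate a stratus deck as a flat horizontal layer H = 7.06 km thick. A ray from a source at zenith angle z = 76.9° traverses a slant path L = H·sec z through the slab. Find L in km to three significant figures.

31.1 km

sec z = 1/cos 76.9° = 4.4121.
L = 7.06 × 4.4121 = 31.149 km.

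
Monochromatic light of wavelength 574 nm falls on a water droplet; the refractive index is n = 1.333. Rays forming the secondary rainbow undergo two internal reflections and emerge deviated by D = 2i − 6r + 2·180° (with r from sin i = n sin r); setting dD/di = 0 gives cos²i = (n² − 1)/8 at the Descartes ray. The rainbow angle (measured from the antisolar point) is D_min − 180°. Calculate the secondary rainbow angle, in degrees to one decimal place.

cos²i = (1.77689 − 1)/8 = 0.09711; i = arccos(0.31163) = 71.843°.
sin r = sin 71.843°/1.333 = 0.71283; r = 45.466°.
D_min = 2·71.843° − 6·45.466° + 360° = 230.891°.
Rainbow angle = D_min − 180° = 50.891°.

50.9°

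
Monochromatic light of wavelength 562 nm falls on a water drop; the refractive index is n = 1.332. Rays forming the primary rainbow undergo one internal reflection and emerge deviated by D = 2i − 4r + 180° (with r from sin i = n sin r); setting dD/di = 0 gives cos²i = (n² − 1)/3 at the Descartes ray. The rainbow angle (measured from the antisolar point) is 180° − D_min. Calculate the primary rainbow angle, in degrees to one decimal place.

cos²i = (1.77422 − 1)/3 = 0.25807; i = arccos(0.50801) = 59.469°.
sin r = sin 59.469°/1.332 = 0.64666; r = 40.290°.
D_min = 2·59.469° − 4·40.290° + 180° = 137.776°.
Rainbow angle = 180° − D_min = 42.224°.

42.2°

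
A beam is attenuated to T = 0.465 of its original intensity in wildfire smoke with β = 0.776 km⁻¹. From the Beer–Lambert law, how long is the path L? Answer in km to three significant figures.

Beer–Lambert: T = exp(−βL) ⇒ L = −ln(T)/β = −ln(0.465)/0.776 = 0.7657/0.776 = 0.9867 km.

0.987 km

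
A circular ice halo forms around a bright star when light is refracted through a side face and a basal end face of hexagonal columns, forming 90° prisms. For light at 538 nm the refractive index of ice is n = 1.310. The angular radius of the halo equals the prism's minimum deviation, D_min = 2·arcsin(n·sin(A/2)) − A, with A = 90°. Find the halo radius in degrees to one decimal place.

45.7°

n·sin(A/2) = 1.310 × sin 45° = 1.310 × 0.7071 = 0.9263.
D_min = 2·arcsin(0.9263) − 90° = 2 × 67.867° − 90° = 45.733°.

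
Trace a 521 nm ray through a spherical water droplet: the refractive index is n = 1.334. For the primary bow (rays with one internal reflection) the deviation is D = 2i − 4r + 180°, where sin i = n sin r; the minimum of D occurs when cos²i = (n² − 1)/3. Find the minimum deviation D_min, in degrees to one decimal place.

138.1°

cos²i = (1.77956 − 1)/3 = 0.25985; i = arccos(0.50976) = 59.352°.
sin r = sin 59.352°/1.334 = 0.64492; r = 40.159°.
D_min = 2·59.352° − 4·40.159° + 180° = 138.067°.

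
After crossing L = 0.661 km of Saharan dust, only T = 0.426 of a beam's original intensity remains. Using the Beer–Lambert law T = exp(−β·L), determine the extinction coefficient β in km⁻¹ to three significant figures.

Beer–Lambert: T = exp(−βL) ⇒ β = −ln(T)/L = −ln(0.426)/0.661 = 0.8533/0.661 = 1.291 km⁻¹.

1.29 km⁻¹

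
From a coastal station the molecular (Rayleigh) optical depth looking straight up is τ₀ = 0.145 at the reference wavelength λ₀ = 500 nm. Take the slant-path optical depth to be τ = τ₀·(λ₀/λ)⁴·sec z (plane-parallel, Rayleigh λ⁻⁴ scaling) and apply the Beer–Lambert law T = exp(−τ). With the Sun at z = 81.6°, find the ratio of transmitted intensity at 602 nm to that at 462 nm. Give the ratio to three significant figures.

2.43

Airmass: sec 81.6° = 6.8454.
τ(602 nm) = 0.145 × (500/602)⁴ × 6.8454 = 0.145 × 0.4759 × 6.8454 = 0.4723.
τ(462 nm) = 0.145 × (500/462)⁴ × 6.8454 = 0.145 × 1.3719 × 6.8454 = 1.3617.
T(602)/T(462) = exp(τ_B − τ_A) = exp(0.8893) = 2.4335.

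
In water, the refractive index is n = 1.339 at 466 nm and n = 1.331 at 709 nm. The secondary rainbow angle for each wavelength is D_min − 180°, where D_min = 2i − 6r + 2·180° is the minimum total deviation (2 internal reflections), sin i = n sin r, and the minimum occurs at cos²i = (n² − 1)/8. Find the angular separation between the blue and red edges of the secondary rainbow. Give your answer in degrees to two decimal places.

At 466 nm (n = 1.339): cos²i = 0.09912 → i = 71.650°, r = 45.141°, D_min = 232.451°, rainbow angle = 52.451°.
At 709 nm (n = 1.331): cos²i = 0.09645 → i = 71.907°, r = 45.575°, D_min = 230.365°, rainbow angle = 50.365°.
Angular width = |52.451° − 50.365°| = 2.086°.

2.09°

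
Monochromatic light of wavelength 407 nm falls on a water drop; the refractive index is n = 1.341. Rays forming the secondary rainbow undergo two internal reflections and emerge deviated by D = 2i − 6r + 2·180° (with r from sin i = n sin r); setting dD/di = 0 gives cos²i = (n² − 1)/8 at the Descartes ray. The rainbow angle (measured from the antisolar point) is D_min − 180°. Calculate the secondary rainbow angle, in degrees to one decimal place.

cos²i = (1.79828 − 1)/8 = 0.09979; i = arccos(0.31589) = 71.586°.
sin r = sin 71.586°/1.341 = 0.70753; r = 45.034°.
D_min = 2·71.586° − 6·45.034° + 360° = 232.966°.
Rainbow angle = D_min − 180° = 52.966°.

53.0°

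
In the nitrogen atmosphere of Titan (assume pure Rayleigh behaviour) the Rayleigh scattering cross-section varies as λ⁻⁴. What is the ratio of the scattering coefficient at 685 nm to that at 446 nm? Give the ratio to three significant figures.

Rayleigh scattering ∝ λ⁻⁴, so the ratio of coefficients is the inverse fourth power of the wavelength ratio.
σ(685)/σ(446) = (446/685)⁴ = (0.6511)⁴ = 0.1797.

0.180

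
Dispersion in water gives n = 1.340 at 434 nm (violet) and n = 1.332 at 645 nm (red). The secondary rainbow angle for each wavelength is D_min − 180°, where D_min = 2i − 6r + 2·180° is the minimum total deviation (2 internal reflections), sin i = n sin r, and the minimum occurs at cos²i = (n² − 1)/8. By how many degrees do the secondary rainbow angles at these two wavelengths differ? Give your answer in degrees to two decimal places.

At 434 nm (n = 1.340): cos²i = 0.09945 → i = 71.618°, r = 45.088°, D_min = 232.709°, rainbow angle = 52.709°.
At 645 nm (n = 1.332): cos²i = 0.09678 → i = 71.875°, r = 45.520°, D_min = 230.628°, rainbow angle = 50.628°.
Angular width = |52.709° − 50.628°| = 2.080°.

2.08°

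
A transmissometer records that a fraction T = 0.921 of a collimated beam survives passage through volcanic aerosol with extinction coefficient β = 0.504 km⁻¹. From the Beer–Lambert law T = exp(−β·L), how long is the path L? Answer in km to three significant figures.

0.163 km

Beer–Lambert: T = exp(−βL) ⇒ L = −ln(T)/β = −ln(0.921)/0.504 = 0.0823/0.504 = 0.1633 km.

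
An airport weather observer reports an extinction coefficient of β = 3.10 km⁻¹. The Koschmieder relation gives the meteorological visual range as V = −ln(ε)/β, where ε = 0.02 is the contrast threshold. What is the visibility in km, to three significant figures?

V = −ln(0.02) / 3.10 = 3.912 / 3.10 = 1.2619 km.

1.26 km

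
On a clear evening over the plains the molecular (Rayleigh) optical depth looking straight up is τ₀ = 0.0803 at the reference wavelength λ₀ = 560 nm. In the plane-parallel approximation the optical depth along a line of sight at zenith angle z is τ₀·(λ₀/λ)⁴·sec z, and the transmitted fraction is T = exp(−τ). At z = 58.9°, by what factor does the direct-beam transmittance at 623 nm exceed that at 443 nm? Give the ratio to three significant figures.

1.34

Airmass: sec 58.9° = 1.9360.
τ(623 nm) = 0.0803 × (560/623)⁴ × 1.9360 = 0.0803 × 0.6528 × 1.9360 = 0.1015.
τ(443 nm) = 0.0803 × (560/443)⁴ × 1.9360 = 0.0803 × 2.5535 × 1.9360 = 0.3970.
T(623)/T(443) = exp(τ_B − τ_A) = exp(0.2955) = 1.3438.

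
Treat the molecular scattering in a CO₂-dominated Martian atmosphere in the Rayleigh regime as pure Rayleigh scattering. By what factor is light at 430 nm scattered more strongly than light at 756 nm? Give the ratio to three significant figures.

9.55

Rayleigh scattering ∝ λ⁻⁴, so the ratio of coefficients is the inverse fourth power of the wavelength ratio.
σ(430)/σ(756) = (756/430)⁴ = (1.7581)⁴ = 9.555.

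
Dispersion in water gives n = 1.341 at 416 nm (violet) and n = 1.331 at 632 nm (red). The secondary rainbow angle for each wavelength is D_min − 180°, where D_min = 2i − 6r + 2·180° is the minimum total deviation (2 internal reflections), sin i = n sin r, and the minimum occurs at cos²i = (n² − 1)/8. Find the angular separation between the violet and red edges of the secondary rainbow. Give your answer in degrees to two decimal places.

2.60°

At 416 nm (n = 1.341): cos²i = 0.09979 → i = 71.586°, r = 45.034°, D_min = 232.966°, rainbow angle = 52.966°.
At 632 nm (n = 1.331): cos²i = 0.09645 → i = 71.907°, r = 45.575°, D_min = 230.365°, rainbow angle = 50.365°.
Angular width = |52.966° − 50.365°| = 2.601°.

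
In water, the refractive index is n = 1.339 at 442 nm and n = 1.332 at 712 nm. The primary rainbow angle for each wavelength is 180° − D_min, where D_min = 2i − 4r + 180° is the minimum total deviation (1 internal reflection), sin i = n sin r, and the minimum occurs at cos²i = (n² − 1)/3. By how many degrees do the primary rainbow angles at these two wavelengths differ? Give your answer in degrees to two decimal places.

1.01°

At 442 nm (n = 1.339): cos²i = 0.26431 → i = 59.062°, r = 39.834°, D_min = 138.786°, rainbow angle = 41.214°.
At 712 nm (n = 1.332): cos²i = 0.25807 → i = 59.469°, r = 40.290°, D_min = 137.776°, rainbow angle = 42.224°.
Angular width = |41.214° − 42.224°| = 1.010°.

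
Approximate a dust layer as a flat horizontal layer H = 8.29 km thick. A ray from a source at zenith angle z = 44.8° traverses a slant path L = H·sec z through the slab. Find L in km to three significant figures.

sec z = 1/cos 44.8° = 1.4093.
L = 8.29 × 1.4093 = 11.683 km.

11.7 km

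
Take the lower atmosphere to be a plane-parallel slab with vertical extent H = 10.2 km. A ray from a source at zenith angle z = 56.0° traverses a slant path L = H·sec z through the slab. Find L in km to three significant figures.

sec z = 1/cos 56.0° = 1.7883.
L = 10.2 × 1.7883 = 18.241 km.

18.2 km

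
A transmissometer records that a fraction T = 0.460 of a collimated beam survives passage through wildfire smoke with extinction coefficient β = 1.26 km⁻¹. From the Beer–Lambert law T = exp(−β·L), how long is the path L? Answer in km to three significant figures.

Beer–Lambert: T = exp(−βL) ⇒ L = −ln(T)/β = −ln(0.460)/1.26 = 0.7765/1.26 = 0.6163 km.

0.616 km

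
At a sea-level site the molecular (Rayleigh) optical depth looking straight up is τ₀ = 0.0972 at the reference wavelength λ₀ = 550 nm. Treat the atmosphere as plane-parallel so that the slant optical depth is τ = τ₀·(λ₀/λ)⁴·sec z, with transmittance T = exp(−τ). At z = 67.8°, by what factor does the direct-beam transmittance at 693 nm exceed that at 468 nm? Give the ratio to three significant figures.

1.47

Airmass: sec 67.8° = 2.6466.
τ(693 nm) = 0.0972 × (550/693)⁴ × 2.6466 = 0.0972 × 0.3968 × 2.6466 = 0.1021.
τ(468 nm) = 0.0972 × (550/468)⁴ × 2.6466 = 0.0972 × 1.9075 × 2.6466 = 0.4907.
T(693)/T(468) = exp(τ_B − τ_A) = exp(0.3886) = 1.4750.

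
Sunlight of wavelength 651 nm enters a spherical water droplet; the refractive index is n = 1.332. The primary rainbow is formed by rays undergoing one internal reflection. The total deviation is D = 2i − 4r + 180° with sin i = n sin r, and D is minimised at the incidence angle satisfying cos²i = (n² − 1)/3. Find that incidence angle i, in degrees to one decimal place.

cos²i = (1.332² − 1)/3 = (1.77422 − 1)/3 = 0.25807.
cos i = 0.50801, so i = 59.469°.

59.5°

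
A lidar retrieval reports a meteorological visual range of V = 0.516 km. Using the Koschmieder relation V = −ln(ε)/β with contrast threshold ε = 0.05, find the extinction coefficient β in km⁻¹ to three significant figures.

5.81 km⁻¹

β = −ln(0.05) / V = 2.996 / 0.516 = 5.8057 km⁻¹.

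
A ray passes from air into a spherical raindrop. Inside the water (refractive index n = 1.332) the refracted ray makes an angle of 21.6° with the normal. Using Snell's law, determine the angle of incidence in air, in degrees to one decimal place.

Snell: sin θ_i = n · sin θ_r = 1.332 × sin 21.6° = 1.332 × 0.3681 = 0.4903.
θ_i = arcsin(0.4903) = 29.36°.

29.4°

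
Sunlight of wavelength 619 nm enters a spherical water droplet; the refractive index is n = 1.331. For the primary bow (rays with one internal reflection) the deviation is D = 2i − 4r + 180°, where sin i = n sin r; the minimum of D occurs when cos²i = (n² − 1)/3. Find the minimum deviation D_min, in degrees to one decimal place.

cos²i = (1.77156 − 1)/3 = 0.25719; i = arccos(0.50714) = 59.527°.
sin r = sin 59.527°/1.331 = 0.64753; r = 40.356°.
D_min = 2·59.527° − 4·40.356° + 180° = 137.630°.

137.6°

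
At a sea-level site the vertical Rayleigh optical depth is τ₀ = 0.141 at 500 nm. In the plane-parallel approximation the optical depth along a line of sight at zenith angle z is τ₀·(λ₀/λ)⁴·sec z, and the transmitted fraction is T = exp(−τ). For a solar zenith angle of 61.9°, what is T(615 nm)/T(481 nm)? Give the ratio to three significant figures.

1.24

Airmass: sec 61.9° = 2.1231.
τ(615 nm) = 0.141 × (500/615)⁴ × 2.1231 = 0.141 × 0.4369 × 2.1231 = 0.1308.
τ(481 nm) = 0.141 × (500/481)⁴ × 2.1231 = 0.141 × 1.1676 × 2.1231 = 0.3495.
T(615)/T(481) = exp(τ_B − τ_A) = exp(0.2187) = 1.2445.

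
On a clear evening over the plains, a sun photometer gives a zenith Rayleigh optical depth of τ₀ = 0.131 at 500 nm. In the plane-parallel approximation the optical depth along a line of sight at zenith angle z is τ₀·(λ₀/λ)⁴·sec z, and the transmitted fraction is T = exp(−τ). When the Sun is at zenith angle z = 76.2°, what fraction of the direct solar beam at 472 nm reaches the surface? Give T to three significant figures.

0.501

sec 76.2° = 4.1923.
τ = 0.131 × (500/472)⁴ × 4.1923 = 0.131 × 1.2593 × 4.1923 = 0.6916.
T = exp(−0.6916) = 0.5008.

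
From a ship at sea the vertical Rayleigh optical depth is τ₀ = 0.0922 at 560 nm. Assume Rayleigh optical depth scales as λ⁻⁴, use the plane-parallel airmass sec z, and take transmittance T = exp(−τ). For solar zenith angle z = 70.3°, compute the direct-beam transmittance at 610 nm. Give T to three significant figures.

sec 70.3° = 2.9665.
τ = 0.0922 × (560/610)⁴ × 2.9665 = 0.0922 × 0.7103 × 2.9665 = 0.1943.
T = exp(−0.1943) = 0.8234.

0.823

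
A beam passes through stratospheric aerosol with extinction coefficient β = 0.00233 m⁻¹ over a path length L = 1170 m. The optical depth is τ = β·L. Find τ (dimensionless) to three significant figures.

τ = β·L = 0.00233 × 1170 = 2.7261.

2.73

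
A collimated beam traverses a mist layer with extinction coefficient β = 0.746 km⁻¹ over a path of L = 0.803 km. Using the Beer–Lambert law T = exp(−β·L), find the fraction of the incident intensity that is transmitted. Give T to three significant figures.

0.549

τ = β·L = 0.746 × 0.803 = 0.5990.
T = exp(−0.5990) = 0.5493.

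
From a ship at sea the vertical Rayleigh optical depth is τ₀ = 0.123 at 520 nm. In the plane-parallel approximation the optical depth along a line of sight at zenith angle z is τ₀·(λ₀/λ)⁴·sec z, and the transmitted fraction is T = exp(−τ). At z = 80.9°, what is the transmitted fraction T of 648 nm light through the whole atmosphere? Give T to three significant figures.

0.724

sec 80.9° = 6.3228.
τ = 0.123 × (520/648)⁴ × 6.3228 = 0.123 × 0.4147 × 6.3228 = 0.3225.
T = exp(−0.3225) = 0.7243.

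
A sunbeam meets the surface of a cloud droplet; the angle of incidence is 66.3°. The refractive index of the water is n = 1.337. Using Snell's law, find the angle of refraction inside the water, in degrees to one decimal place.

43.2°

Snell: sin θ_r = sin θ_i / n = sin 66.3° / 1.337 = 0.9157 / 1.337 = 0.6849.
θ_r = arcsin(0.6849) = 43.22°.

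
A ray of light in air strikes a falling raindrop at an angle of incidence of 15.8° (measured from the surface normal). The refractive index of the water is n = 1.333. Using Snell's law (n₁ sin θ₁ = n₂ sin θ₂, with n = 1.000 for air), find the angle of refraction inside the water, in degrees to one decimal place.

11.8°

Snell: sin θ_r = sin θ_i / n = sin 15.8° / 1.333 = 0.2723 / 1.333 = 0.2043.
θ_r = arcsin(0.2043) = 11.79°.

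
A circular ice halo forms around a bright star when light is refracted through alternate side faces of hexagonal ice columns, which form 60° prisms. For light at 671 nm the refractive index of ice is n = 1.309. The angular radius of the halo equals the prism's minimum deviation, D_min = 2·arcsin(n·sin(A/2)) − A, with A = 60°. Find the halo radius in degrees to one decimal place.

n·sin(A/2) = 1.309 × sin 30° = 1.309 × 0.5000 = 0.6545.
D_min = 2·arcsin(0.6545) − 60° = 2 × 40.882° − 60° = 21.763°.

21.8°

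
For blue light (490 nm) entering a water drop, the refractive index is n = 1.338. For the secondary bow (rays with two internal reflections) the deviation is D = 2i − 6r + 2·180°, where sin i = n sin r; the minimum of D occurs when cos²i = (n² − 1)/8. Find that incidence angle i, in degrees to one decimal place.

71.7°

cos²i = (1.338² − 1)/8 = (1.79024 − 1)/8 = 0.09878.
cos i = 0.31429, so i = 71.682°.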